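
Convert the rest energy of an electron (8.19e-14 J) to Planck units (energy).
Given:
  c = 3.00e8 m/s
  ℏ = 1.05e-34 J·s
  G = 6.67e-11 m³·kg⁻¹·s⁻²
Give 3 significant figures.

4.19e-23

Planck energy: E_P = √(ℏc⁵/G) = 1.96e9 J.
8.19e-14 / 1.96e9 = 4.19e-23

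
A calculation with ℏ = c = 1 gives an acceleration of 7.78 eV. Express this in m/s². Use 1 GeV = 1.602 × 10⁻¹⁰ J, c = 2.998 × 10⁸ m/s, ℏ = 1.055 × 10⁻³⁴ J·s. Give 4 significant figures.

3.542 × 10²⁴ m/s²

Acceleration is [L]/[T]² = c·[E]/ℏ.
1 GeV → c/ℏ × (1 GeV in J) = 4.552 × 10³² m/s².
Convert the energy scale: 7.78 eV = 7.78 × 10⁻⁹ GeV.
Result: 7.78 × 10⁻⁹ × 4.552 × 10³² = 3.542 × 10²⁴ m/s².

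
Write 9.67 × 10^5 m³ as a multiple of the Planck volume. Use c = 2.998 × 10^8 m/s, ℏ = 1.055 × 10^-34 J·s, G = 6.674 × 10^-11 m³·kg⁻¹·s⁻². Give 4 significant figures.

2.289 × 10^110

Planck volume: V_P = (ℏG/c³)^(3/2) = 4.224 × 10^-105 m³.
9.67 × 10^5 / 4.224 × 10^-105 = 2.289 × 10^110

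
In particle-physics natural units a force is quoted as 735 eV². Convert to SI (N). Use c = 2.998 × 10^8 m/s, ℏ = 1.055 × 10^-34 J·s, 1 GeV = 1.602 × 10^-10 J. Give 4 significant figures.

Force is [E]/[L] = [E]²/(ℏc); restore (ℏc)⁻¹.
1 GeV² → 1/(ℏc) × (1 GeV in J)² = 8.114 × 10^5 N.
Convert the energy scale: 735 eV² = 7.35 × 10^-16 GeV².
Result: 7.35 × 10^-16 × 8.114 × 10^5 = 5.964 × 10^-10 N.

5.964 × 10^-10 N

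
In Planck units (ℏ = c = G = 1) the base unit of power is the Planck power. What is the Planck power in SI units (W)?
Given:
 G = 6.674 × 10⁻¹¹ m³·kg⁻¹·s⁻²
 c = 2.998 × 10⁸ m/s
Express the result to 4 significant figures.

P_P = c⁵/G
  = 2.422 × 10⁴² / 6.674 × 10⁻¹¹
  = 3.629 × 10⁵² W

3.629 × 10⁵² W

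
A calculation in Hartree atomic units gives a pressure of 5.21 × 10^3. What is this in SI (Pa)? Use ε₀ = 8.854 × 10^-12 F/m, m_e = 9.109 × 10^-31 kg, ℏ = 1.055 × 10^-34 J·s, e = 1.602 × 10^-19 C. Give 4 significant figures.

One atomic unit of pressure: P_au = E_h/a₀³ = m_e⁴e¹⁰/((4πε₀)⁵ℏ⁸) = 2.929 × 10^13 Pa.
5.21 × 10^3 × 2.929 × 10^13 Pa = 1.526 × 10^17 Pa

1.526 × 10^17 Pa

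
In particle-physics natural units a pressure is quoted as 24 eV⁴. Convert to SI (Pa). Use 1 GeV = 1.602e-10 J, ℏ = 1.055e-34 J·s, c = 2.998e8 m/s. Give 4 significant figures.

499.6 Pa

Pressure is [E]/[L]³ = [E]⁴/(ℏc)³.
1 GeV⁴ → 1/(ℏc)³ × (1 GeV in J)⁴ = 2.082e37 Pa.
Convert the energy scale: 24 eV⁴ = 2.40e-35 GeV⁴.
Result: 2.40e-35 × 2.082e37 = 499.6 Pa.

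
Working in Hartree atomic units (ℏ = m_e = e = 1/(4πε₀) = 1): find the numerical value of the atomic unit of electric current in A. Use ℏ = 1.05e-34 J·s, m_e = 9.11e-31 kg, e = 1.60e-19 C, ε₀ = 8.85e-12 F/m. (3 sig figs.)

6.67e-3 A

Dimensional analysis gives I_au = e E_h/ℏ = m_e e⁵/((4πε₀)²ℏ³).
E_h = 4.38e-18 J
e·E_h/ℏ = 6.67e-3 A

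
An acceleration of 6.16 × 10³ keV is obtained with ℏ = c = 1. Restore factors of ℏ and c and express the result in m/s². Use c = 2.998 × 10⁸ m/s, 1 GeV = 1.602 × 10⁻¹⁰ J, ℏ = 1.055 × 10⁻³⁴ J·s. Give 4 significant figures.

Acceleration is [L]/[T]² = c·[E]/ℏ.
1 GeV → c/ℏ × (1 GeV in J) = 4.552 × 10³² m/s².
Convert the energy scale: 6.16 × 10³ keV = 6.16 × 10⁻³ GeV.
Result: 6.16 × 10⁻³ × 4.552 × 10³² = 2.804 × 10³⁰ m/s².

2.804 × 10³⁰ m/s²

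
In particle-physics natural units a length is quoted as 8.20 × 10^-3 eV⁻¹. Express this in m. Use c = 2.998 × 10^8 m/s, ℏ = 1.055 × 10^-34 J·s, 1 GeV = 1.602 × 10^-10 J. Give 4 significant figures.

1.619 × 10^-9 m

A length is [E]⁻¹ in ℏ=c=1; restore one factor of ℏc.
1 GeV⁻¹ → ℏc × (1 GeV in J)⁻¹ = 1.974 × 10^-16 m.
Convert the energy scale: 8.20 × 10^-3 eV⁻¹ = 8.20 × 10^6 GeV⁻¹.
Result: 8.20 × 10^6 × 1.974 × 10^-16 = 1.619 × 10^-9 m.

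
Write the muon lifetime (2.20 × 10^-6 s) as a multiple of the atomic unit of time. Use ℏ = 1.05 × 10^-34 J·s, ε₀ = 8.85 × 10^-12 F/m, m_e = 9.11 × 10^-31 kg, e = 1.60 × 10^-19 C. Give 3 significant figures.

9.17 × 10^10

atomic unit of time: τ_au = (4πε₀)²ℏ³/(m_e e⁴) = 2.40 × 10^-17 s.
2.20 × 10^-6 / 2.40 × 10^-17 = 9.17 × 10^10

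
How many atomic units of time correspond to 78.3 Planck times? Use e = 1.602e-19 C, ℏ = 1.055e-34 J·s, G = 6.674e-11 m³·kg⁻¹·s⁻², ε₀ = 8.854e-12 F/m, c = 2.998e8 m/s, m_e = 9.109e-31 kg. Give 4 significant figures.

1.742e-25

Planck time: t_P = √(ℏG/c⁵) = 5.392e-44 s
atomic unit of time: τ_au = (4πε₀)²ℏ³/(m_e e⁴) = 2.423e-17 s
78.3 × 5.392e-44 / 2.423e-17 = 1.742e-25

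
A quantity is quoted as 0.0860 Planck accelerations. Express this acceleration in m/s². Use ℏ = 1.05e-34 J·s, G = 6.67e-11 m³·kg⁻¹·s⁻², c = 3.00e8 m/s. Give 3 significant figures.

4.81e50 m/s²

One Planck acceleration: a_P = √(c⁷/(ℏG)) = 5.59e51 m/s².
0.0860 × 5.59e51 m/s² = 4.81e50 m/s²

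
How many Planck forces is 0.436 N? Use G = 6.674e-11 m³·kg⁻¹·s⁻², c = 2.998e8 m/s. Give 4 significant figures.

Planck force: F_P = c⁴/G = 1.210e44 N.
0.436 / 1.210e44 = 3.602e-45

3.602e-45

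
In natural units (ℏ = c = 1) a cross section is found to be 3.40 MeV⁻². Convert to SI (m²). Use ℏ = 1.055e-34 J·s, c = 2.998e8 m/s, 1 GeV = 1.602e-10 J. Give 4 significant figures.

1.325e-25 m²

Area is [L]² = [E]⁻²·(ℏc)²; restore (ℏc)².
1 GeV⁻² → (ℏc)² × (1 GeV in J)⁻² = 3.898e-32 m².
Convert the energy scale: 3.40 MeV⁻² = 3.40e6 GeV⁻².
Result: 3.40e6 × 3.898e-32 = 1.325e-25 m².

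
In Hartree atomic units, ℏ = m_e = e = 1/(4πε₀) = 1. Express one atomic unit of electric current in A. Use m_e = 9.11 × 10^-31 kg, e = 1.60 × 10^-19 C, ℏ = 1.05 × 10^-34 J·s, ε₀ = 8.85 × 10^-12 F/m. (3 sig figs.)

6.67 × 10^-3 A

From ℏ = m_e = e = 1/(4πε₀) = 1 the current scale is I_au = e E_h/ℏ = m_e e⁵/((4πε₀)²ℏ³).
E_h = 4.38 × 10^-18 J
e·E_h/ℏ = 6.67 × 10^-3 A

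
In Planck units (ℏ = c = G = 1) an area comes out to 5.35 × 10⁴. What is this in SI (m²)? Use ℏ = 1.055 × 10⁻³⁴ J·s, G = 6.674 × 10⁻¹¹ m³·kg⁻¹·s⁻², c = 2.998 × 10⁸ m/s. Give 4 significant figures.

One Planck area: A_P = ℏG/c³ = 2.613 × 10⁻⁷⁰ m².
5.35 × 10⁴ × 2.613 × 10⁻⁷⁰ m² = 1.398 × 10⁻⁶⁵ m²

1.398 × 10⁻⁶⁵ m²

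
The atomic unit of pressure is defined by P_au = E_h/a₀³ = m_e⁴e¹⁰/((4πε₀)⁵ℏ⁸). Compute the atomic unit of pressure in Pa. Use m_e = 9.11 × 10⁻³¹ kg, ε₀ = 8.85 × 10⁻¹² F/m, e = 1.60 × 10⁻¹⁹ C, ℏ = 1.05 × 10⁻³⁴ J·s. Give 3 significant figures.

P_au = E_h/a₀³ = m_e⁴e¹⁰/((4πε₀)⁵ℏ⁸)
E_h = 4.38 × 10⁻¹⁸ J
a₀ = 5.26 × 10⁻¹¹ m
E_h/a₀³ = 3.01 × 10¹³ Pa

3.01 × 10¹³ Pa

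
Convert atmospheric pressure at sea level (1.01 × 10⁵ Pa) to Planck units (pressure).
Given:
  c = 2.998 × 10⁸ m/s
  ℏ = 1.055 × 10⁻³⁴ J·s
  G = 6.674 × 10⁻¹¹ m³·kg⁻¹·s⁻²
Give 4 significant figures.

2.180 × 10⁻¹⁰⁹

Planck pressure: p_P = c⁷/(ℏG²) = 4.632 × 10¹¹³ Pa.
1.01 × 10⁵ / 4.632 × 10¹¹³ = 2.180 × 10⁻¹⁰⁹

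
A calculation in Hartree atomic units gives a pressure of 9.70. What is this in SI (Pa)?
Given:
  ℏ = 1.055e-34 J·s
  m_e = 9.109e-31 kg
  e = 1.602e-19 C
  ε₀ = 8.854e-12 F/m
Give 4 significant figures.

2.841e14 Pa

One atomic unit of pressure: P_au = E_h/a₀³ = m_e⁴e¹⁰/((4πε₀)⁵ℏ⁸) = 2.929e13 Pa.
9.70 × 2.929e13 Pa = 2.841e14 Pa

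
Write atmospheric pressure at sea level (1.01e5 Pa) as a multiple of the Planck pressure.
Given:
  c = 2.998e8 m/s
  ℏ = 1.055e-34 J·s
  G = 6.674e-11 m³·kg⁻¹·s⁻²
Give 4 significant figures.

Planck pressure: p_P = c⁷/(ℏG²) = 4.632e113 Pa.
1.01e5 / 4.632e113 = 2.180e-109

2.180e-109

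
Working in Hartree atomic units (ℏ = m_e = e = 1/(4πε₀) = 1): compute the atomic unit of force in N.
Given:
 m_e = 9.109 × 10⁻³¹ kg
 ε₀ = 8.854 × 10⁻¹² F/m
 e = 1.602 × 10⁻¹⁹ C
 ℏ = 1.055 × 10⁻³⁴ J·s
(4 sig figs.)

From ℏ = m_e = e = 1/(4πε₀) = 1 the force scale is F_au = E_h/a₀ = m_e²e⁶/((4πε₀)³ℏ⁴).
E_h = 4.354 × 10⁻¹⁸ J
a₀ = 5.297 × 10⁻¹¹ m
E_h/a₀ = 8.220 × 10⁻⁸ N

8.220 × 10⁻⁸ N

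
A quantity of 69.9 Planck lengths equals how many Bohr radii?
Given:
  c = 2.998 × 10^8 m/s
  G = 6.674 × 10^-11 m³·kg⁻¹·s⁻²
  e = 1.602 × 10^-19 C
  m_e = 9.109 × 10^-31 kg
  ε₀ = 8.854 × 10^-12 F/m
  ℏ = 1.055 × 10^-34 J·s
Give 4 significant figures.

2.133 × 10^-23

Planck length: ℓ_P = √(ℏG/c³) = 1.616 × 10^-35 m
Bohr radius: a₀ = 4πε₀ℏ²/(m_e e²) = 5.297 × 10^-11 m
69.9 × 1.616 × 10^-35 / 5.297 × 10^-11 = 2.133 × 10^-23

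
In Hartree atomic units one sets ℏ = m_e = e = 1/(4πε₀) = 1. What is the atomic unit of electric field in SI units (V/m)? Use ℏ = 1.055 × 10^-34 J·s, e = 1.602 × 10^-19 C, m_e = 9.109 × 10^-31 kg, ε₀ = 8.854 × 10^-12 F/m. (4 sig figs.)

5.131 × 10^11 V/m

E_au = E_h/(e a₀) = m_e²e⁵/((4πε₀)³ℏ⁴)
E_h = 4.354 × 10^-18 J
a₀ = 5.297 × 10^-11 m
E_h/(e·a₀) = 5.131 × 10^11 V/m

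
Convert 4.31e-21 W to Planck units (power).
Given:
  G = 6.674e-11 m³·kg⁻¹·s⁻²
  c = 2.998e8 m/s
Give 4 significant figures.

Planck power: P_P = c⁵/G = 3.629e52 W.
4.31e-21 / 3.629e52 = 1.188e-73

1.188e-73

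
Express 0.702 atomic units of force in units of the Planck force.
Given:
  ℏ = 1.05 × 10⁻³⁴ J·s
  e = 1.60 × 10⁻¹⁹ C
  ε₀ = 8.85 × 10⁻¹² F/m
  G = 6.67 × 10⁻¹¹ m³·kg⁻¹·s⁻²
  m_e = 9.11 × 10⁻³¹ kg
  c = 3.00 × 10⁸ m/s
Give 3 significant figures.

4.81 × 10⁻⁵²

atomic unit of force: F_au = E_h/a₀ = m_e²e⁶/((4πε₀)³ℏ⁴) = 8.33 × 10⁻⁸ N
Planck force: F_P = c⁴/G = 1.21 × 10⁴⁴ N
0.702 × 8.33 × 10⁻⁸ / 1.21 × 10⁴⁴ = 4.81 × 10⁻⁵²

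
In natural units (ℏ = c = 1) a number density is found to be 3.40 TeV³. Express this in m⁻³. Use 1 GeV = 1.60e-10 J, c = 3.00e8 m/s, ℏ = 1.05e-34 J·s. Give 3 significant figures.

Number density is [L]⁻³ = [E]³/(ℏc)³.
1 GeV³ → 1/(ℏc)³ × (1 GeV in J)³ = 1.31e47 m⁻³.
Convert the energy scale: 3.40 TeV³ = 3.40e9 GeV³.
Result: 3.40e9 × 1.31e47 = 4.46e56 m⁻³.

4.46e56 m⁻³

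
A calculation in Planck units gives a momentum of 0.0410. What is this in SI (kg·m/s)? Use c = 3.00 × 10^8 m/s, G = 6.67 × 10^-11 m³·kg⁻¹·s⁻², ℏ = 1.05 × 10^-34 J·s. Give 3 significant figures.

One Planck momentum: p_P = √(ℏc³/G) = 6.52 kg·m/s.
0.0410 × 6.52 kg·m/s = 0.267 kg·m/s

0.267 kg·m/s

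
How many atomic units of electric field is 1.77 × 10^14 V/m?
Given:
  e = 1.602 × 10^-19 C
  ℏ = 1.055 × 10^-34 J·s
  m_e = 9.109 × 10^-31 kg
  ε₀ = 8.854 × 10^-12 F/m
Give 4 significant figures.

atomic unit of electric field: E_au = E_h/(e a₀) = m_e²e⁵/((4πε₀)³ℏ⁴) = 5.131 × 10^11 V/m.
1.77 × 10^14 / 5.131 × 10^11 = 345

345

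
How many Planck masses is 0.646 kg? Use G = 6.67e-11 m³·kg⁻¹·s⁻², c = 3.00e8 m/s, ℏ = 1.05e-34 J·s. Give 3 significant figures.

2.97e7

Planck mass: m_P = √(ℏc/G) = 2.17e-8 kg.
0.646 / 2.17e-8 = 2.97e7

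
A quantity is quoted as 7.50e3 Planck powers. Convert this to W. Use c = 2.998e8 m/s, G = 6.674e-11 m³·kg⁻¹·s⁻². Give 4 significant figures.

One Planck power: P_P = c⁵/G = 3.629e52 W.
7.50e3 × 3.629e52 W = 2.722e56 W

2.722e56 W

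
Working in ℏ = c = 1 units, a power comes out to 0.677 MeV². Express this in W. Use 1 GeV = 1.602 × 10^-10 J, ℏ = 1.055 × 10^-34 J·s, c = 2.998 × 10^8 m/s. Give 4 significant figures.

1.647 × 10^8 W

Power is [E]/[T] = [E]²/ℏ.
1 GeV² → 1/ℏ × (1 GeV in J)² = 2.433 × 10^14 W.
Convert the energy scale: 0.677 MeV² = 6.77 × 10^-7 GeV².
Result: 6.77 × 10^-7 × 2.433 × 10^14 = 1.647 × 10^8 W.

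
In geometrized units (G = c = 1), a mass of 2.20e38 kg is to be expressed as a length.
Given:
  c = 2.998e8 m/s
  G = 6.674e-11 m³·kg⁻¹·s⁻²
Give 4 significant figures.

1.634e11 m

In G = c = 1 units mass has dimensions of length; the conversion factor is G/c².
2.20e38 kg × (G/c²) = 1.634e11 m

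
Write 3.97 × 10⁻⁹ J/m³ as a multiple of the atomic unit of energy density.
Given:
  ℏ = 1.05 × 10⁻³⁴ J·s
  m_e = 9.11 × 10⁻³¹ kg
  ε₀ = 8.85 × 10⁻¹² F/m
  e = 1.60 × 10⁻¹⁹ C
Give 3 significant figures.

1.32 × 10⁻²²

atomic unit of energy density: u_au = E_h/a₀³ = m_e⁴e¹⁰/((4πε₀)⁵ℏ⁸) = 3.01 × 10¹³ J/m³.
3.97 × 10⁻⁹ / 3.01 × 10¹³ = 1.32 × 10⁻²²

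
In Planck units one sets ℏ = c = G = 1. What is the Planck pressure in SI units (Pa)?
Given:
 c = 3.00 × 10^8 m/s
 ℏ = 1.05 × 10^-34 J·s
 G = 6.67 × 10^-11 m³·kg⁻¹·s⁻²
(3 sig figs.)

4.68 × 10^113 Pa

p_P = c⁷/(ℏG²)
  = 2.19 × 10^59 / 4.67 × 10^-55
  = 4.68 × 10^113 Pa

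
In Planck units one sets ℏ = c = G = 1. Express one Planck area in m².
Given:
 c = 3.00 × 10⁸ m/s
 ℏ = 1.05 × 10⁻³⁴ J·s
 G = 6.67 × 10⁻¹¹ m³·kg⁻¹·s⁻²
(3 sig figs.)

A_P = ℏG/c³
  = 7.00 × 10⁻⁴⁵ / 2.70 × 10²⁵
  = 2.59 × 10⁻⁷⁰ m²

2.59 × 10⁻⁷⁰ m²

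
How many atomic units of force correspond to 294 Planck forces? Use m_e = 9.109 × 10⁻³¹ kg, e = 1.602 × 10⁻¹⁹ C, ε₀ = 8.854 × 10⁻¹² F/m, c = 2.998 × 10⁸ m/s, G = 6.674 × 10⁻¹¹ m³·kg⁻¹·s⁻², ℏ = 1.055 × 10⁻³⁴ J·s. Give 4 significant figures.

Planck force: F_P = c⁴/G = 1.210 × 10⁴⁴ N
atomic unit of force: F_au = E_h/a₀ = m_e²e⁶/((4πε₀)³ℏ⁴) = 8.220 × 10⁻⁸ N
294 × 1.210 × 10⁴⁴ / 8.220 × 10⁻⁸ = 4.329 × 10⁵³

4.329 × 10⁵³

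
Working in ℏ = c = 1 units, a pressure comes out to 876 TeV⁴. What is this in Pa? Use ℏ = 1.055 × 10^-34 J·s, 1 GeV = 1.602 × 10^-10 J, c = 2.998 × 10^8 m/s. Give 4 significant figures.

1.823 × 10^52 Pa

Pressure is [E]/[L]³ = [E]⁴/(ℏc)³.
1 GeV⁴ → 1/(ℏc)³ × (1 GeV in J)⁴ = 2.082 × 10^37 Pa.
Convert the energy scale: 876 TeV⁴ = 8.76 × 10^14 GeV⁴.
Result: 8.76 × 10^14 × 2.082 × 10^37 = 1.823 × 10^52 Pa.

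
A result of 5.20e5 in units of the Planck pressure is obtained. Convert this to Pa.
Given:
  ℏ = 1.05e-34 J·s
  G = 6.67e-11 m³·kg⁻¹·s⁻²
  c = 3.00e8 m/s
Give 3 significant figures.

2.43e119 Pa

One Planck pressure: p_P = c⁷/(ℏG²) = 4.68e113 Pa.
5.20e5 × 4.68e113 Pa = 2.43e119 Pa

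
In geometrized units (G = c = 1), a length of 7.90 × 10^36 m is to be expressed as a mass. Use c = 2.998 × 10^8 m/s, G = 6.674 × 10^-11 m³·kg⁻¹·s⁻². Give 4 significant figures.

Length → mass via c²/G.
7.90 × 10^36 m × (c²/G) = 1.064 × 10^64 kg

1.064 × 10^64 kg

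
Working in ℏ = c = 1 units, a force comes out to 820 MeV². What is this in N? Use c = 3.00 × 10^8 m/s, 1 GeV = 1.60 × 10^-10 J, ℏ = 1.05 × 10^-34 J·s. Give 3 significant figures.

666 N

Force is [E]/[L] = [E]²/(ℏc); restore (ℏc)⁻¹.
1 GeV² → 1/(ℏc) × (1 GeV in J)² = 8.13 × 10^5 N.
Convert the energy scale: 820 MeV² = 8.20 × 10^-4 GeV².
Result: 8.20 × 10^-4 × 8.13 × 10^5 = 666 N.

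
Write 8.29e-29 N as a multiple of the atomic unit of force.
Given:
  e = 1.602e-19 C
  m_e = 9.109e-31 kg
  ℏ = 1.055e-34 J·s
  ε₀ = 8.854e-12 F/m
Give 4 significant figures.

atomic unit of force: F_au = E_h/a₀ = m_e²e⁶/((4πε₀)³ℏ⁴) = 8.220e-8 N.
8.29e-29 / 8.220e-8 = 1.009e-21

1.009e-21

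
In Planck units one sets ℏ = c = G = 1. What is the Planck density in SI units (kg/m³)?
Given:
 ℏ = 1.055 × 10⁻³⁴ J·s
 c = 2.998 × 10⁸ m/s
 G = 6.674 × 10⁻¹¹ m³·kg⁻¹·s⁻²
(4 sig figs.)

ρ_P = c⁵/(ℏG²)
  = 2.422 × 10⁴² / 4.699 × 10⁻⁵⁵
  = 5.154 × 10⁹⁶ kg/m³

5.154 × 10⁹⁶ kg/m³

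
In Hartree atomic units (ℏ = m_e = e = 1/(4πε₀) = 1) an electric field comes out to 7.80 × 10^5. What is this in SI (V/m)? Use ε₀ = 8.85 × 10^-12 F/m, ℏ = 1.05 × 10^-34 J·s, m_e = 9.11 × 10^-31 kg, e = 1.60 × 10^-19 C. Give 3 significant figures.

One atomic unit of electric field: E_au = E_h/(e a₀) = m_e²e⁵/((4πε₀)³ℏ⁴) = 5.20 × 10^11 V/m.
7.80 × 10^5 × 5.20 × 10^11 V/m = 4.06 × 10^17 V/m

4.06 × 10^17 V/m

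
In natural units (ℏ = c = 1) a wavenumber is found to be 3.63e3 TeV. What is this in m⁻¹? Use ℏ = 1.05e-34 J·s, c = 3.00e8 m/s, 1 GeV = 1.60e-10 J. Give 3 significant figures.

Inverse length is [E]/(ℏc).
1 GeV → 1/(ℏc) × (1 GeV in J) = 5.08e15 m⁻¹.
Convert the energy scale: 3.63e3 TeV = 3.63e6 GeV.
Result: 3.63e6 × 5.08e15 = 1.84e22 m⁻¹.

1.84e22 m⁻¹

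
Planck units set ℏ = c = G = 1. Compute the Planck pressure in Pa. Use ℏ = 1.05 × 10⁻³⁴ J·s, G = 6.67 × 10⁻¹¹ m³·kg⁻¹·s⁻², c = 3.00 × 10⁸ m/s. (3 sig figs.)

4.68 × 10¹¹³ Pa

The unique combination of the constants set to 1 with dimensions of pressure is p_P = c⁷/(ℏG²).
  = 2.19 × 10⁵⁹ / 4.67 × 10⁻⁵⁵
  = 4.68 × 10¹¹³ Pa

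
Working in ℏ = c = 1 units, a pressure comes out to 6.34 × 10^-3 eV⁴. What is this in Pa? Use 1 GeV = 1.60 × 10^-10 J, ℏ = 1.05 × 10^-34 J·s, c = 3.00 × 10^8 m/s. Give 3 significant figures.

Pressure is [E]/[L]³ = [E]⁴/(ℏc)³.
1 GeV⁴ → 1/(ℏc)³ × (1 GeV in J)⁴ = 2.10 × 10^37 Pa.
Convert the energy scale: 6.34 × 10^-3 eV⁴ = 6.34 × 10^-39 GeV⁴.
Result: 6.34 × 10^-39 × 2.10 × 10^37 = 0.133 Pa.

0.133 Pa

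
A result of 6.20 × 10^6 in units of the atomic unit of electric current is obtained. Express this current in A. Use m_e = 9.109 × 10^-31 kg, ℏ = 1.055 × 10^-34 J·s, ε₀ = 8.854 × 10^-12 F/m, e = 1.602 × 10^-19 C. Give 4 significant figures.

4.099 × 10^4 A

One atomic unit of electric current: I_au = e E_h/ℏ = m_e e⁵/((4πε₀)²ℏ³) = 6.612 × 10^-3 A.
6.20 × 10^6 × 6.612 × 10^-3 A = 4.099 × 10^4 A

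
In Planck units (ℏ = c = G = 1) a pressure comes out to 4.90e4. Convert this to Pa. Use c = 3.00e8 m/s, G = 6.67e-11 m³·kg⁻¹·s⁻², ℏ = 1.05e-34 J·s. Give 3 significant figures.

2.29e118 Pa

One Planck pressure: p_P = c⁷/(ℏG²) = 4.68e113 Pa.
4.90e4 × 4.68e113 Pa = 2.29e118 Pa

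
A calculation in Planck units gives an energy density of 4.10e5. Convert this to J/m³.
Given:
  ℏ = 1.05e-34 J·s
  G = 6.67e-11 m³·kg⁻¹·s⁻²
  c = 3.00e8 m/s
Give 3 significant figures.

1.92e119 J/m³

One Planck energy density: u_P = c⁷/(ℏG²) = 4.68e113 J/m³.
4.10e5 × 4.68e113 J/m³ = 1.92e119 J/m³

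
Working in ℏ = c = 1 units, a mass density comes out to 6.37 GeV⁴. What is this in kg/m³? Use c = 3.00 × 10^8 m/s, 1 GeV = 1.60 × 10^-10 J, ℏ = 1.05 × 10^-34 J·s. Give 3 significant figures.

Mass density is [E]/(c²[L]³) = [E]⁴/(ℏ³c⁵).
1 GeV⁴ → 1/(ℏ³c⁵) × (1 GeV in J)⁴ = 2.33 × 10^20 kg/m³.
Result: 6.37 × 2.33 × 10^20 = 1.48 × 10^21 kg/m³.

1.48 × 10^21 kg/m³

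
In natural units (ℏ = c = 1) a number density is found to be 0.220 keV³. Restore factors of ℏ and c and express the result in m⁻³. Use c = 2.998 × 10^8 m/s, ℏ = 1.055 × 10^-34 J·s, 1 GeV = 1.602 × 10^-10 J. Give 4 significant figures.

Number density is [L]⁻³ = [E]³/(ℏc)³.
1 GeV³ → 1/(ℏc)³ × (1 GeV in J)³ = 1.299 × 10^47 m⁻³.
Convert the energy scale: 0.220 keV³ = 2.20 × 10^-19 GeV³.
Result: 2.20 × 10^-19 × 1.299 × 10^47 = 2.859 × 10^28 m⁻³.

2.859 × 10^28 m⁻³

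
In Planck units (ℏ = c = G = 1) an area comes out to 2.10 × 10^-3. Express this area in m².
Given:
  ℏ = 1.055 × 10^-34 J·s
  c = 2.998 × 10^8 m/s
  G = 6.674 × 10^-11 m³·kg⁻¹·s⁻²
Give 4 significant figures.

5.487 × 10^-73 m²

One Planck area: A_P = ℏG/c³ = 2.613 × 10^-70 m².
2.10 × 10^-3 × 2.613 × 10^-70 m² = 5.487 × 10^-73 m²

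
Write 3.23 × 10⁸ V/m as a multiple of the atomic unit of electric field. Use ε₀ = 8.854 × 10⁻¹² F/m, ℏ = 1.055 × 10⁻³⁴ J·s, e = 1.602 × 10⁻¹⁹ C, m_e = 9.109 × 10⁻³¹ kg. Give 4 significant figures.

6.295 × 10⁻⁴

atomic unit of electric field: E_au = E_h/(e a₀) = m_e²e⁵/((4πε₀)³ℏ⁴) = 5.131 × 10¹¹ V/m.
3.23 × 10⁸ / 5.131 × 10¹¹ = 6.295 × 10⁻⁴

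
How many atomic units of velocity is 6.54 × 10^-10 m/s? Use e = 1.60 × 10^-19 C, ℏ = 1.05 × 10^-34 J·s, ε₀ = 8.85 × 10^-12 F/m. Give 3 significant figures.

2.98 × 10^-16

atomic unit of velocity: v_au = e²/(4πε₀ℏ) = 2.19 × 10^6 m/s.
6.54 × 10^-10 / 2.19 × 10^6 = 2.98 × 10^-16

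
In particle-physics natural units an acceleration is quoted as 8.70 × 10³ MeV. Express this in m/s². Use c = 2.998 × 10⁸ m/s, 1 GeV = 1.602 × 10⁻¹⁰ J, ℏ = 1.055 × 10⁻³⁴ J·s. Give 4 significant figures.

3.961 × 10³³ m/s²

Acceleration is [L]/[T]² = c·[E]/ℏ.
1 GeV → c/ℏ × (1 GeV in J) = 4.552 × 10³² m/s².
Convert the energy scale: 8.70 × 10³ MeV = 8.70 GeV.
Result: 8.70 × 4.552 × 10³² = 3.961 × 10³³ m/s².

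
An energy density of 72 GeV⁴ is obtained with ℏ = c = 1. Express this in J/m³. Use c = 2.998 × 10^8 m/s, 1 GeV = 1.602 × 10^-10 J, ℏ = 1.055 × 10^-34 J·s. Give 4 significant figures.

1.499 × 10^39 J/m³

[E]/[L]³ = [E]⁴/(ℏc)³; restore (ℏc)⁻³.
1 GeV⁴ → 1/(ℏc)³ × (1 GeV in J)⁴ = 2.082 × 10^37 J/m³.
Result: 72 × 2.082 × 10^37 = 1.499 × 10^39 J/m³.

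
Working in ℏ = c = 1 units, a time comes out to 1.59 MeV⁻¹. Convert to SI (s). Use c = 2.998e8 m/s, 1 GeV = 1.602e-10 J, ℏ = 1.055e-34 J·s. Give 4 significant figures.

A time is [E]⁻¹ in ℏ=c=1; restore one factor of ℏ.
1 GeV⁻¹ → ℏ × (1 GeV in J)⁻¹ = 6.586e-25 s.
Convert the energy scale: 1.59 MeV⁻¹ = 1.59e3 GeV⁻¹.
Result: 1.59e3 × 6.586e-25 = 1.047e-21 s.

1.047e-21 s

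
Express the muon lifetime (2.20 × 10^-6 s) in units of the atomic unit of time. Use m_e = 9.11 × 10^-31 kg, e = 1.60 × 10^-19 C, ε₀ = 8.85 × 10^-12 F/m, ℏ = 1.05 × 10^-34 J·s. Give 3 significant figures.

9.17 × 10^10

atomic unit of time: τ_au = (4πε₀)²ℏ³/(m_e e⁴) = 2.40 × 10^-17 s.
2.20 × 10^-6 / 2.40 × 10^-17 = 9.17 × 10^10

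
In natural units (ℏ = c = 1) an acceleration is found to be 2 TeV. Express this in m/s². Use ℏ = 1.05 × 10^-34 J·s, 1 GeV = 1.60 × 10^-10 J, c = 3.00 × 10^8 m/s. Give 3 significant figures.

9.14 × 10^35 m/s²

Acceleration is [L]/[T]² = c·[E]/ℏ.
1 GeV → c/ℏ × (1 GeV in J) = 4.57 × 10^32 m/s².
Convert the energy scale: 2 TeV = 2.00 × 10^3 GeV.
Result: 2.00 × 10^3 × 4.57 × 10^32 = 9.14 × 10^35 m/s².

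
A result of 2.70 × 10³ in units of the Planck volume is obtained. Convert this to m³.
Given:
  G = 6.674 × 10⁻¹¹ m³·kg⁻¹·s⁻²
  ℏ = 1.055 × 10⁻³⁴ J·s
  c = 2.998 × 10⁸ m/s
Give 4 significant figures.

1.140 × 10⁻¹⁰¹ m³

One Planck volume: V_P = (ℏG/c³)^(3/2) = 4.224 × 10⁻¹⁰⁵ m³.
2.70 × 10³ × 4.224 × 10⁻¹⁰⁵ m³ = 1.140 × 10⁻¹⁰¹ m³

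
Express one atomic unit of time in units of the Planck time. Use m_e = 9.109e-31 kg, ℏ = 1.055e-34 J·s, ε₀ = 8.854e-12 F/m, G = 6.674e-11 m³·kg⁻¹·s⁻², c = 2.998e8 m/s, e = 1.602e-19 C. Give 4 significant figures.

atomic unit of time: τ_au = (4πε₀)²ℏ³/(m_e e⁴) = 2.423e-17 s
Planck time: t_P = √(ℏG/c⁵) = 5.392e-44 s
ratio = 2.423e-17 / 5.392e-44 = 4.494e26

4.494e26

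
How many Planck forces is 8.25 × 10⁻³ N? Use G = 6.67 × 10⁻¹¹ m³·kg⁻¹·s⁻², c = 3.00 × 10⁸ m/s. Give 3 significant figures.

Planck force: F_P = c⁴/G = 1.21 × 10⁴⁴ N.
8.25 × 10⁻³ / 1.21 × 10⁴⁴ = 6.79 × 10⁻⁴⁷

6.79 × 10⁻⁴⁷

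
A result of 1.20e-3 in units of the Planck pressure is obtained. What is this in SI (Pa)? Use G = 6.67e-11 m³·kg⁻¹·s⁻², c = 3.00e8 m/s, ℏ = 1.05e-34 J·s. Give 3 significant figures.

One Planck pressure: p_P = c⁷/(ℏG²) = 4.68e113 Pa.
1.20e-3 × 4.68e113 Pa = 5.62e110 Pa

5.62e110 Pa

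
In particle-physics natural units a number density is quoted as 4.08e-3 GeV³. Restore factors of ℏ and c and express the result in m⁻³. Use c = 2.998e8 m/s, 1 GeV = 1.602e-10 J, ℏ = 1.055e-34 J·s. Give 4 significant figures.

Number density is [L]⁻³ = [E]³/(ℏc)³.
1 GeV³ → 1/(ℏc)³ × (1 GeV in J)³ = 1.299e47 m⁻³.
Result: 4.08e-3 × 1.299e47 = 5.301e44 m⁻³.

5.301e44 m⁻³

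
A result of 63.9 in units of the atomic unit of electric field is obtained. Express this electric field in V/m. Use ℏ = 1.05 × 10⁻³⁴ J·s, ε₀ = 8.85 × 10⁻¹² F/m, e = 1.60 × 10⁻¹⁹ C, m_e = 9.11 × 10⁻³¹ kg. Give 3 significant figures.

3.33 × 10¹³ V/m

One atomic unit of electric field: E_au = E_h/(e a₀) = m_e²e⁵/((4πε₀)³ℏ⁴) = 5.20 × 10¹¹ V/m.
63.9 × 5.20 × 10¹¹ V/m = 3.33 × 10¹³ V/m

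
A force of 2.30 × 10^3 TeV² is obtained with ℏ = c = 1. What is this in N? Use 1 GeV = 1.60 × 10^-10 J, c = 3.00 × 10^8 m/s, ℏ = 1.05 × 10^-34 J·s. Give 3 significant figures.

1.87 × 10^15 N

Force is [E]/[L] = [E]²/(ℏc); restore (ℏc)⁻¹.
1 GeV² → 1/(ℏc) × (1 GeV in J)² = 8.13 × 10^5 N.
Convert the energy scale: 2.30 × 10^3 TeV² = 2.30 × 10^9 GeV².
Result: 2.30 × 10^9 × 8.13 × 10^5 = 1.87 × 10^15 N.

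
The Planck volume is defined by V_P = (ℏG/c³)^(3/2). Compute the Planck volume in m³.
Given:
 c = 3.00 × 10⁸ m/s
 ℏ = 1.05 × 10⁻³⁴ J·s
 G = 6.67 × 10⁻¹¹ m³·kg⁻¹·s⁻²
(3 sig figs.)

V_P = (ℏG/c³)^(3/2)
  = √(1.75 × 10⁻²⁰⁹)
  = 4.18 × 10⁻¹⁰⁵ m³

4.18 × 10⁻¹⁰⁵ m³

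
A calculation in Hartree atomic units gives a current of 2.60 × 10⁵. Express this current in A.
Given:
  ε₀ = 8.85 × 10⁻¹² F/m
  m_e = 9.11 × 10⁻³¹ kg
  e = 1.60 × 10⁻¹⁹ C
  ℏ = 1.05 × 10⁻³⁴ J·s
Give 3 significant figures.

1.73 × 10³ A

One atomic unit of electric current: I_au = e E_h/ℏ = m_e e⁵/((4πε₀)²ℏ³) = 6.67 × 10⁻³ A.
2.60 × 10⁵ × 6.67 × 10⁻³ A = 1.73 × 10³ A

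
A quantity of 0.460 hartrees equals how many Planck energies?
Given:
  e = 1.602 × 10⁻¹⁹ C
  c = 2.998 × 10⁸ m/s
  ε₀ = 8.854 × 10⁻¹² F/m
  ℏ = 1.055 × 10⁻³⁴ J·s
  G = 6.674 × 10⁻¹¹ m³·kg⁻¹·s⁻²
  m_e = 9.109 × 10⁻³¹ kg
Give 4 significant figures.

hartree: E_h = m_e e⁴/(4πε₀ℏ)² = 4.354 × 10⁻¹⁸ J
Planck energy: E_P = √(ℏc⁵/G) = 1.957 × 10⁹ J
0.460 × 4.354 × 10⁻¹⁸ / 1.957 × 10⁹ = 1.024 × 10⁻²⁷

1.024 × 10⁻²⁷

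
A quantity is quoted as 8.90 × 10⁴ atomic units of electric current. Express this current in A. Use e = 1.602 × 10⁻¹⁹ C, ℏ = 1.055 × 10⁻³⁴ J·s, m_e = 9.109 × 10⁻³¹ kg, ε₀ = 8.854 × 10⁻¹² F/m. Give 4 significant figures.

One atomic unit of electric current: I_au = e E_h/ℏ = m_e e⁵/((4πε₀)²ℏ³) = 6.612 × 10⁻³ A.
8.90 × 10⁴ × 6.612 × 10⁻³ A = 588.5 A

588.5 A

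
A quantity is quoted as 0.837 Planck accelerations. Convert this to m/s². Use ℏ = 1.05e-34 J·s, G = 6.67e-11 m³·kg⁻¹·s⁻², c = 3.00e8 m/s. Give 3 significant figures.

4.68e51 m/s²

One Planck acceleration: a_P = √(c⁷/(ℏG)) = 5.59e51 m/s².
0.837 × 5.59e51 m/s² = 4.68e51 m/s²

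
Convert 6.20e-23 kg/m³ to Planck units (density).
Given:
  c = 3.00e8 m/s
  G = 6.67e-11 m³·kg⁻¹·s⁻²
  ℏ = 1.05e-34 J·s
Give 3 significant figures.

1.19e-119

Planck density: ρ_P = c⁵/(ℏG²) = 5.20e96 kg/m³.
6.20e-23 / 5.20e96 = 1.19e-119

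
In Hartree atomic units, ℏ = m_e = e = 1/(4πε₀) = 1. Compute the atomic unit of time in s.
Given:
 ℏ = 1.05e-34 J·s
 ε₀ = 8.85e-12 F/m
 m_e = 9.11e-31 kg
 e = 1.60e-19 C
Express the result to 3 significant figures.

From ℏ = m_e = e = 1/(4πε₀) = 1 the time scale is τ_au = (4πε₀)²ℏ³/(m_e e⁴).
E_h = 4.38e-18 J
ℏ/E_h = 2.40e-17 s

2.40e-17 s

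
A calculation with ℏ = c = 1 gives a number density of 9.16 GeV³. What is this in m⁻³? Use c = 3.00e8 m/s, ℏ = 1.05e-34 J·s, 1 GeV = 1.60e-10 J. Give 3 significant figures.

Number density is [L]⁻³ = [E]³/(ℏc)³.
1 GeV³ → 1/(ℏc)³ × (1 GeV in J)³ = 1.31e47 m⁻³.
Result: 9.16 × 1.31e47 = 1.20e48 m⁻³.

1.20e48 m⁻³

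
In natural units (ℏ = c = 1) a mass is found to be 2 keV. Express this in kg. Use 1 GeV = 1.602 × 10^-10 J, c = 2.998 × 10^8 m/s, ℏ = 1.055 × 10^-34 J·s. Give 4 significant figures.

3.565 × 10^-33 kg

Mass is [E]/c²; divide by c².
1 GeV → 1/c² × (1 GeV in J) = 1.782 × 10^-27 kg.
Convert the energy scale: 2 keV = 2.00 × 10^-6 GeV.
Result: 2.00 × 10^-6 × 1.782 × 10^-27 = 3.565 × 10^-33 kg.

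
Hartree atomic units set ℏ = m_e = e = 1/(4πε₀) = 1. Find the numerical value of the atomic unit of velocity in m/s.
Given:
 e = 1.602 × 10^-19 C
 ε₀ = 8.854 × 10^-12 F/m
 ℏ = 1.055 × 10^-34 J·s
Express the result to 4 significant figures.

2.186 × 10^6 m/s

The unique combination of the constants set to 1 with dimensions of velocity is v_au = e²/(4πε₀ℏ).
  = 2.566 × 10^-38 / 1.174 × 10^-44
  = 2.186 × 10^6 m/s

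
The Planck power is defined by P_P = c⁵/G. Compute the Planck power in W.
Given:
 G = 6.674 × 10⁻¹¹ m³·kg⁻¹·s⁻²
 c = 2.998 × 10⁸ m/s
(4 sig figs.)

3.629 × 10⁵² W

P_P = c⁵/G
  = 2.422 × 10⁴² / 6.674 × 10⁻¹¹
  = 3.629 × 10⁵² W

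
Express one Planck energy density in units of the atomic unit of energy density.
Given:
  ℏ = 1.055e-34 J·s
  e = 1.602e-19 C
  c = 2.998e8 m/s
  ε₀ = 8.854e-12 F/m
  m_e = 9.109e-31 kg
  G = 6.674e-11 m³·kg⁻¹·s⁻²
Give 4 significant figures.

1.581e100

Planck energy density: u_P = c⁷/(ℏG²) = 4.632e113 J/m³
atomic unit of energy density: u_au = E_h/a₀³ = m_e⁴e¹⁰/((4πε₀)⁵ℏ⁸) = 2.929e13 J/m³
ratio = 4.632e113 / 2.929e13 = 1.581e100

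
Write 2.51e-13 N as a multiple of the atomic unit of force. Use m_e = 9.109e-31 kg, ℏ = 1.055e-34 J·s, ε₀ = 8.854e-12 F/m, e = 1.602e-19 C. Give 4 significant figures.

3.054e-6

atomic unit of force: F_au = E_h/a₀ = m_e²e⁶/((4πε₀)³ℏ⁴) = 8.220e-8 N.
2.51e-13 / 8.220e-8 = 3.054e-6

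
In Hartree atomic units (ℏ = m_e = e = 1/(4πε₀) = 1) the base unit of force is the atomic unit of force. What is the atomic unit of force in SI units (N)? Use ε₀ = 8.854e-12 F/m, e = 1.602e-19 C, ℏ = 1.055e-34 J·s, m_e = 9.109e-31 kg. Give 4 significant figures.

8.220e-8 N

F_au = E_h/a₀ = m_e²e⁶/((4πε₀)³ℏ⁴)
E_h = 4.354e-18 J
a₀ = 5.297e-11 m
E_h/a₀ = 8.220e-8 N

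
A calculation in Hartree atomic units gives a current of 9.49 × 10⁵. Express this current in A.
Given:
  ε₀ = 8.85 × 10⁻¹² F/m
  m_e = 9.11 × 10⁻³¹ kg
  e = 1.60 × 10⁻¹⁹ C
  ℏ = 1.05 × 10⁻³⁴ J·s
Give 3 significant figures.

6.33 × 10³ A

One atomic unit of electric current: I_au = e E_h/ℏ = m_e e⁵/((4πε₀)²ℏ³) = 6.67 × 10⁻³ A.
9.49 × 10⁵ × 6.67 × 10⁻³ A = 6.33 × 10³ A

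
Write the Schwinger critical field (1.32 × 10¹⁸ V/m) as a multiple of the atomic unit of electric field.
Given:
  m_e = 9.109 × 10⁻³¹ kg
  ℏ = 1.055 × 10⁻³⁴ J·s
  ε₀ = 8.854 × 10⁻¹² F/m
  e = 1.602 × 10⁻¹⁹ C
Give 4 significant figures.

2.573 × 10⁶

atomic unit of electric field: E_au = E_h/(e a₀) = m_e²e⁵/((4πε₀)³ℏ⁴) = 5.131 × 10¹¹ V/m.
1.32 × 10¹⁸ / 5.131 × 10¹¹ = 2.573 × 10⁶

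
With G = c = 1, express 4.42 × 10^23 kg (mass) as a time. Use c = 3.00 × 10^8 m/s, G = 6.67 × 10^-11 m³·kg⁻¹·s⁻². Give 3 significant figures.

1.09 × 10^-12 s

Mass → time via G/c³.
4.42 × 10^23 kg × (G/c³) = 1.09 × 10^-12 s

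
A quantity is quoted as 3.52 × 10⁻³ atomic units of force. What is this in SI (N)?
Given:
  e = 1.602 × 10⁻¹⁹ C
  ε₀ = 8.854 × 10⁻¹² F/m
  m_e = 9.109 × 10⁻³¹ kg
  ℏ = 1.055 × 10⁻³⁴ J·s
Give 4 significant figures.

2.893 × 10⁻¹⁰ N

One atomic unit of force: F_au = E_h/a₀ = m_e²e⁶/((4πε₀)³ℏ⁴) = 8.220 × 10⁻⁸ N.
3.52 × 10⁻³ × 8.220 × 10⁻⁸ N = 2.893 × 10⁻¹⁰ N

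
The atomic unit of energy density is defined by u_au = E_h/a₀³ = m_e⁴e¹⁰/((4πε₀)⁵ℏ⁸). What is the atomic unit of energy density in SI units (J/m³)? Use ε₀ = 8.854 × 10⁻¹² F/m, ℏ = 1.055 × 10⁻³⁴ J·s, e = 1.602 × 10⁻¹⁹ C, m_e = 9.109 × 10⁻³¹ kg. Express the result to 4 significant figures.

u_au = E_h/a₀³ = m_e⁴e¹⁰/((4πε₀)⁵ℏ⁸)
E_h = 4.354 × 10⁻¹⁸ J
a₀ = 5.297 × 10⁻¹¹ m
E_h/a₀³ = 2.929 × 10¹³ J/m³

2.929 × 10¹³ J/m³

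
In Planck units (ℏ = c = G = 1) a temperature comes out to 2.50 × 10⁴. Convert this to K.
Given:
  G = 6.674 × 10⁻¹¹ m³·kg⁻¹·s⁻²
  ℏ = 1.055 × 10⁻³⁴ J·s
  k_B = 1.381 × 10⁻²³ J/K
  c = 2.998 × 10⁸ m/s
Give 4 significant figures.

3.542 × 10³⁶ K

One Planck temperature: T_P = √(ℏc⁵/G) / k_B = 1.417 × 10³² K.
2.50 × 10⁴ × 1.417 × 10³² K = 3.542 × 10³⁶ K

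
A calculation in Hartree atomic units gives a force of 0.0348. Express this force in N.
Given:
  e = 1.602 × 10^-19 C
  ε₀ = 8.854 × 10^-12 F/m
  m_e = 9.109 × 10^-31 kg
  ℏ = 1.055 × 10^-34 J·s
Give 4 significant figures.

2.860 × 10^-9 N

One atomic unit of force: F_au = E_h/a₀ = m_e²e⁶/((4πε₀)³ℏ⁴) = 8.220 × 10^-8 N.
0.0348 × 8.220 × 10^-8 N = 2.860 × 10^-9 N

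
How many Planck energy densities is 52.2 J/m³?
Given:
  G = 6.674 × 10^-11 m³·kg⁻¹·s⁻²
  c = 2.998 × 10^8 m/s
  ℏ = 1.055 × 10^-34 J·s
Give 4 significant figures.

Planck energy density: u_P = c⁷/(ℏG²) = 4.632 × 10^113 J/m³.
52.2 / 4.632 × 10^113 = 1.127 × 10^-112

1.127 × 10^-112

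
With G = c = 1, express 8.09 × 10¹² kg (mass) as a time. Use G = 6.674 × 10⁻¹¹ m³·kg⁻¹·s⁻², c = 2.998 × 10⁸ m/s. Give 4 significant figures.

Mass → time via G/c³.
8.09 × 10¹² kg × (G/c³) = 2.004 × 10⁻²³ s

2.004 × 10⁻²³ s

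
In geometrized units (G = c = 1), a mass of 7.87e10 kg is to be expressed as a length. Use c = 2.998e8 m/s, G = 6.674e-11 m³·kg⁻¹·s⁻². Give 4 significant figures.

5.844e-17 m

In G = c = 1 units mass has dimensions of length; the conversion factor is G/c².
7.87e10 kg × (G/c²) = 5.844e-17 m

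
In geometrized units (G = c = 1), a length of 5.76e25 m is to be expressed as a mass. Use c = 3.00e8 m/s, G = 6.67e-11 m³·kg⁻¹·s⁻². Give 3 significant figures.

Length → mass via c²/G.
5.76e25 m × (c²/G) = 7.77e52 kg

7.77e52 kg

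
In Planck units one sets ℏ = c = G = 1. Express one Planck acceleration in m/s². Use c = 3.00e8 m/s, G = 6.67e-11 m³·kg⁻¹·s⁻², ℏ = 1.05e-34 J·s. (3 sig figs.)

a_P = √(c⁷/(ℏG))
  = √(3.12e103)
  = 5.59e51 m/s²

5.59e51 m/s²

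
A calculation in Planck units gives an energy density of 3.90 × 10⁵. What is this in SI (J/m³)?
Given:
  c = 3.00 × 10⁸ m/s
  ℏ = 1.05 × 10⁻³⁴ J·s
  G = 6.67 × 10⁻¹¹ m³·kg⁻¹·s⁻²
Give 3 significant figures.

1.83 × 10¹¹⁹ J/m³

One Planck energy density: u_P = c⁷/(ℏG²) = 4.68 × 10¹¹³ J/m³.
3.90 × 10⁵ × 4.68 × 10¹¹³ J/m³ = 1.83 × 10¹¹⁹ J/m³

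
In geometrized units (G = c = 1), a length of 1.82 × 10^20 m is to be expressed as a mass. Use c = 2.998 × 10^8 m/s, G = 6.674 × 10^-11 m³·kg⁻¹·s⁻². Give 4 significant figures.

2.451 × 10^47 kg

Length → mass via c²/G.
1.82 × 10^20 m × (c²/G) = 2.451 × 10^47 kg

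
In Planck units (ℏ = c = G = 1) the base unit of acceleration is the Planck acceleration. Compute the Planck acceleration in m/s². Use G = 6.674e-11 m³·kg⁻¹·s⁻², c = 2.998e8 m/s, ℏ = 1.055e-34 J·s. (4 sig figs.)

a_P = √(c⁷/(ℏG))
  = √(3.092e103)
  = 5.560e51 m/s²

5.560e51 m/s²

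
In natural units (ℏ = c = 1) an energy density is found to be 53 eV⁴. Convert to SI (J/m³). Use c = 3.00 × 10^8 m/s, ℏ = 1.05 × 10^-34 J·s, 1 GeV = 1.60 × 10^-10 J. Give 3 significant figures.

1.11 × 10^3 J/m³

[E]/[L]³ = [E]⁴/(ℏc)³; restore (ℏc)⁻³.
1 GeV⁴ → 1/(ℏc)³ × (1 GeV in J)⁴ = 2.10 × 10^37 J/m³.
Convert the energy scale: 53 eV⁴ = 5.30 × 10^-35 GeV⁴.
Result: 5.30 × 10^-35 × 2.10 × 10^37 = 1.11 × 10^3 J/m³.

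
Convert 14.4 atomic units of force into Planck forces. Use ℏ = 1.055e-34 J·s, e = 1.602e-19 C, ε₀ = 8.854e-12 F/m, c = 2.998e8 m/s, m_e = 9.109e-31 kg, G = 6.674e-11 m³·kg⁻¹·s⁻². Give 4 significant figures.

9.779e-51

atomic unit of force: F_au = E_h/a₀ = m_e²e⁶/((4πε₀)³ℏ⁴) = 8.220e-8 N
Planck force: F_P = c⁴/G = 1.210e44 N
14.4 × 8.220e-8 / 1.210e44 = 9.779e-51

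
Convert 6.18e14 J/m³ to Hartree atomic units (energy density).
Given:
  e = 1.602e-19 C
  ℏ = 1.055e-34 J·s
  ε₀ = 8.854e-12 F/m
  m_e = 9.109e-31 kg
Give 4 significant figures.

atomic unit of energy density: u_au = E_h/a₀³ = m_e⁴e¹⁰/((4πε₀)⁵ℏ⁸) = 2.929e13 J/m³.
6.18e14 / 2.929e13 = 21.10

21.10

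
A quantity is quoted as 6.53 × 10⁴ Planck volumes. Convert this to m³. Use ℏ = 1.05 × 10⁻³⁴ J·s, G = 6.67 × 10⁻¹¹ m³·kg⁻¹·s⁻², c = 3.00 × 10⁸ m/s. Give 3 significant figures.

2.73 × 10⁻¹⁰⁰ m³

One Planck volume: V_P = (ℏG/c³)^(3/2) = 4.18 × 10⁻¹⁰⁵ m³.
6.53 × 10⁴ × 4.18 × 10⁻¹⁰⁵ m³ = 2.73 × 10⁻¹⁰⁰ m³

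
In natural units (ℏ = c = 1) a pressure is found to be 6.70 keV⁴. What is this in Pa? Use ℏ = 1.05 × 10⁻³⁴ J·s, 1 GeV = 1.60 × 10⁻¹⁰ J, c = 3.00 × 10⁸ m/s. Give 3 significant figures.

1.40 × 10¹⁴ Pa

Pressure is [E]/[L]³ = [E]⁴/(ℏc)³.
1 GeV⁴ → 1/(ℏc)³ × (1 GeV in J)⁴ = 2.10 × 10³⁷ Pa.
Convert the energy scale: 6.70 keV⁴ = 6.70 × 10⁻²⁴ GeV⁴.
Result: 6.70 × 10⁻²⁴ × 2.10 × 10³⁷ = 1.40 × 10¹⁴ Pa.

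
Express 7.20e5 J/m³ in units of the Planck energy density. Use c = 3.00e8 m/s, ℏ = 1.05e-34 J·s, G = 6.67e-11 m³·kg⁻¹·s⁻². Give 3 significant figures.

1.54e-108

Planck energy density: u_P = c⁷/(ℏG²) = 4.68e113 J/m³.
7.20e5 / 4.68e113 = 1.54e-108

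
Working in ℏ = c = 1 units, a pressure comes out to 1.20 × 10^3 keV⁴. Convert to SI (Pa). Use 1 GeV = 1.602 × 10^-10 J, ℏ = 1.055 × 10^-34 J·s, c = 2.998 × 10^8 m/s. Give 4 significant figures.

2.498 × 10^16 Pa

Pressure is [E]/[L]³ = [E]⁴/(ℏc)³.
1 GeV⁴ → 1/(ℏc)³ × (1 GeV in J)⁴ = 2.082 × 10^37 Pa.
Convert the energy scale: 1.20 × 10^3 keV⁴ = 1.20 × 10^-21 GeV⁴.
Result: 1.20 × 10^-21 × 2.082 × 10^37 = 2.498 × 10^16 Pa.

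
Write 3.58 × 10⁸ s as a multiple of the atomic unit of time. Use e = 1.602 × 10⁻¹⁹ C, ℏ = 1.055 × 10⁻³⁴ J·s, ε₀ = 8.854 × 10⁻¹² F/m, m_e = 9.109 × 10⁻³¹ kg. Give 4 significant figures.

1.478 × 10²⁵

atomic unit of time: τ_au = (4πε₀)²ℏ³/(m_e e⁴) = 2.423 × 10⁻¹⁷ s.
3.58 × 10⁸ / 2.423 × 10⁻¹⁷ = 1.478 × 10²⁵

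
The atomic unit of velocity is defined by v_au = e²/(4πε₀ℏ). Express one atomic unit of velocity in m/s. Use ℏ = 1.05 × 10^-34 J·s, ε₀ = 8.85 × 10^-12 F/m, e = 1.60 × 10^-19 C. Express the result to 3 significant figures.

2.19 × 10^6 m/s

v_au = e²/(4πε₀ℏ)
  = 2.56 × 10^-38 / 1.17 × 10^-44
  = 2.19 × 10^6 m/s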